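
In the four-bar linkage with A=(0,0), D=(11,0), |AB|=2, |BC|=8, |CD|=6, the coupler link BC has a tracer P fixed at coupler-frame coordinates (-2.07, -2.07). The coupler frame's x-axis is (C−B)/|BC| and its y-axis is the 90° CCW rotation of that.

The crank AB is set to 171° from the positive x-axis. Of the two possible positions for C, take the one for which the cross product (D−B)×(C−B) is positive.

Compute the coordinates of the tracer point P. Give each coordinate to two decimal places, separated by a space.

A=(0,0), D=(11.00,0)
B = A + 2.00·(cos171°, sin171°) = (-1.9754, 0.3129)
|BD| = 12.9791
circle(B,8.00) ∩ circle(D,6.00): a=7.5682, h=2.5927
  candidates: C₊=(5.6531,2.7223) cross=33.651; C₋=(5.5282,-2.4615) cross=-33.651
  mode + wants cross > 0 → take C=(5.6531,2.7223) (cross=33.651)
ex = (C−B)/|BC| = (0.9536,0.3012); ey = (-0.3012,0.9536)
P = B + -2.07·ex + -2.07·ey = (-3.3258,-2.2845)

-3.33 -2.28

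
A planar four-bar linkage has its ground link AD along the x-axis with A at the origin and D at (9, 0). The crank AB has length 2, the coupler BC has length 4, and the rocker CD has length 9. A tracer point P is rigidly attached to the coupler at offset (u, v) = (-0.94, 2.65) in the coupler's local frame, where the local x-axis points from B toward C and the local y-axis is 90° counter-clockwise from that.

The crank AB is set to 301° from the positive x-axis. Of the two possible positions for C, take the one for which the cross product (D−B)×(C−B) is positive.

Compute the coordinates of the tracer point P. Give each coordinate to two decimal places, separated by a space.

-1.40 -3.14

A=(0,0), D=(9.00,0)
B = A + 2.00·(cos301°, sin301°) = (1.0301, -1.7143)
|BD| = 8.1522
circle(B,4.00) ∩ circle(D,9.00): a=0.0895, h=3.9990
  candidates: C₊=(0.2766,2.2141) cross=32.601; C₋=(1.9585,-5.6051) cross=-32.601
  mode + wants cross > 0 → take C=(0.2766,2.2141) (cross=32.601)
ex = (C−B)/|BC| = (-0.1884,0.9821); ey = (-0.9821,-0.1884)
P = B + -0.94·ex + 2.65·ey = (-1.3954,-3.1367)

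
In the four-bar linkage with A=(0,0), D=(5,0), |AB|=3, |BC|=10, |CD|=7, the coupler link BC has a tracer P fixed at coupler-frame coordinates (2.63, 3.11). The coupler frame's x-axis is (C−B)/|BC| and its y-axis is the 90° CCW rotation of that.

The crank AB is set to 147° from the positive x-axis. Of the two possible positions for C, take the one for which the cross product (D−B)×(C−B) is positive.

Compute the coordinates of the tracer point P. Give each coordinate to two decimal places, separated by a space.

-1.93 5.67

A=(0,0), D=(5.00,0)
B = A + 3.00·(cos147°, sin147°) = (-2.5160, 1.6339)
|BD| = 7.6916
circle(B,10.00) ∩ circle(D,7.00): a=7.1611, h=6.9799
  candidates: C₊=(5.9644,6.9333) cross=53.686; C₋=(2.9989,-6.7079) cross=-53.686
  mode + wants cross > 0 → take C=(5.9644,6.9333) (cross=53.686)
ex = (C−B)/|BC| = (0.8480,0.5299); ey = (-0.5299,0.8480)
P = B + 2.63·ex + 3.11·ey = (-1.9338,5.6650)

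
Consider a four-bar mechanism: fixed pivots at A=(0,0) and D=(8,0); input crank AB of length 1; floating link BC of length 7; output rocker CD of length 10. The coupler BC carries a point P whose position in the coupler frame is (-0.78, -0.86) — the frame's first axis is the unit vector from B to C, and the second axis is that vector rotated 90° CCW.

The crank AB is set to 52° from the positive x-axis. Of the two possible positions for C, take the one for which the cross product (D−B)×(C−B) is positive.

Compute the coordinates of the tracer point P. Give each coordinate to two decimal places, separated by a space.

A=(0,0), D=(8.00,0)
B = A + 1.00·(cos52°, sin52°) = (0.6157, 0.7880)
|BD| = 7.4263
circle(B,7.00) ∩ circle(D,10.00): a=0.2794, h=6.9944
  candidates: C₊=(1.6356,7.7133) cross=51.942; C₋=(0.1513,-6.1966) cross=-51.942
  mode + wants cross > 0 → take C=(1.6356,7.7133) (cross=51.942)
ex = (C−B)/|BC| = (0.1457,0.9893); ey = (-0.9893,0.1457)
P = B + -0.78·ex + -0.86·ey = (1.3528,-0.1090)

1.35 -0.11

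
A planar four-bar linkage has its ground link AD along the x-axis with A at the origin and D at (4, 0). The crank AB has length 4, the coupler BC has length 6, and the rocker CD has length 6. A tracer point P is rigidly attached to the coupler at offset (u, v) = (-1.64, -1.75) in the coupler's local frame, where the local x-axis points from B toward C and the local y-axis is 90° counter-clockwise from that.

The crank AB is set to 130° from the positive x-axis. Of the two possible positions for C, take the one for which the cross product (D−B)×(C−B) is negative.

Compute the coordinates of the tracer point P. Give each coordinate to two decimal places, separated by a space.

A=(0,0), D=(4.00,0)
B = A + 4.00·(cos130°, sin130°) = (-2.5712, 3.0642)
|BD| = 7.2505
circle(B,6.00) ∩ circle(D,6.00): a=3.6252, h=4.7810
  candidates: C₊=(2.7350,5.8651) cross=34.664; C₋=(-1.3061,-2.8009) cross=-34.664
  mode - wants cross < 0 → take C=(-1.3061,-2.8009) (cross=-34.664)
ex = (C−B)/|BC| = (0.2108,-0.9775); ey = (0.9775,0.2108)
P = B + -1.64·ex + -1.75·ey = (-4.6276,4.2983)

-4.63 4.30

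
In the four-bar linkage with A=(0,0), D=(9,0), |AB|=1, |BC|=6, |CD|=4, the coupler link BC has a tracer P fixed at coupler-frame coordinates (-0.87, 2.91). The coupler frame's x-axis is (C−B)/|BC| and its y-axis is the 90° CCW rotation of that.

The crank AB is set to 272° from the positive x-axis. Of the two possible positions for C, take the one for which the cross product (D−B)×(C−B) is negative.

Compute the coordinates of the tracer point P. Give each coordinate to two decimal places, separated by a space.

A=(0,0), D=(9.00,0)
B = A + 1.00·(cos272°, sin272°) = (0.0349, -0.9994)
|BD| = 9.0206
circle(B,6.00) ∩ circle(D,4.00): a=5.6189, h=2.1043
  candidates: C₊=(5.3861,1.7145) cross=18.982; C₋=(5.8523,-2.4682) cross=-18.982
  mode - wants cross < 0 → take C=(5.8523,-2.4682) (cross=-18.982)
ex = (C−B)/|BC| = (0.9696,-0.2448); ey = (0.2448,0.9696)
P = B + -0.87·ex + 2.91·ey = (-0.0962,2.0350)

-0.10 2.04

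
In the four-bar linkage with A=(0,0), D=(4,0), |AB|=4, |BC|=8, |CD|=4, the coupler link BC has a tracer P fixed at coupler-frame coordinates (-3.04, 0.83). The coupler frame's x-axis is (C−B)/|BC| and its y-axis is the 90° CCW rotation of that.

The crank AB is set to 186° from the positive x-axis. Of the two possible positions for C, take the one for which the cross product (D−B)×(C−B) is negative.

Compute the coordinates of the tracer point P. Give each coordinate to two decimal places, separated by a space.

A=(0,0), D=(4.00,0)
B = A + 4.00·(cos186°, sin186°) = (-3.9781, -0.4181)
|BD| = 7.9890
circle(B,8.00) ∩ circle(D,4.00): a=6.9986, h=3.8754
  candidates: C₊=(2.8081,3.8183) cross=30.961; C₋=(3.2138,-3.9220) cross=-30.961
  mode - wants cross < 0 → take C=(3.2138,-3.9220) (cross=-30.961)
ex = (C−B)/|BC| = (0.8990,-0.4380); ey = (0.4380,0.8990)
P = B + -3.04·ex + 0.83·ey = (-6.3475,1.6595)

-6.35 1.66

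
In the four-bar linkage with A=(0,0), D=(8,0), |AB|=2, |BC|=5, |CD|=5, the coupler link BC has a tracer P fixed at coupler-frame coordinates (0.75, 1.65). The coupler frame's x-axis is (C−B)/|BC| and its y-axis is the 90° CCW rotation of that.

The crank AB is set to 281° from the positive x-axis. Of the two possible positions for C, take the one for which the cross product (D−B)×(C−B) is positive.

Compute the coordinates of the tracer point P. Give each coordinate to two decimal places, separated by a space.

-0.47 -0.36

A=(0,0), D=(8.00,0)
B = A + 2.00·(cos281°, sin281°) = (0.3816, -1.9633)
|BD| = 7.8673
circle(B,5.00) ∩ circle(D,5.00): a=3.9336, h=3.0865
  candidates: C₊=(3.4206,2.0072) cross=24.282; C₋=(4.9610,-3.9705) cross=-24.282
  mode + wants cross > 0 → take C=(3.4206,2.0072) (cross=24.282)
ex = (C−B)/|BC| = (0.6078,0.7941); ey = (-0.7941,0.6078)
P = B + 0.75·ex + 1.65·ey = (-0.4728,-0.3648)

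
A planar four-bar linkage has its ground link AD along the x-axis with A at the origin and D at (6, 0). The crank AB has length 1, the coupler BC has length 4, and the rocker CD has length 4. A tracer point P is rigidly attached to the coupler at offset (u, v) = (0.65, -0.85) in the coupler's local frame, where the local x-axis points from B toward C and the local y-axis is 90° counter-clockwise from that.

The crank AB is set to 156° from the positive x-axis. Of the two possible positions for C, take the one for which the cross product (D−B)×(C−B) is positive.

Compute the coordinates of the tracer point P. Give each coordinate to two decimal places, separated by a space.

0.05 -0.06

A=(0,0), D=(6.00,0)
B = A + 1.00·(cos156°, sin156°) = (-0.9135, 0.4067)
|BD| = 6.9255
circle(B,4.00) ∩ circle(D,4.00): a=3.4627, h=2.0023
  candidates: C₊=(2.6608,2.2023) cross=13.867; C₋=(2.4256,-1.7955) cross=-13.867
  mode + wants cross > 0 → take C=(2.6608,2.2023) (cross=13.867)
ex = (C−B)/|BC| = (0.8936,0.4489); ey = (-0.4489,0.8936)
P = B + 0.65·ex + -0.85·ey = (0.0488,-0.0610)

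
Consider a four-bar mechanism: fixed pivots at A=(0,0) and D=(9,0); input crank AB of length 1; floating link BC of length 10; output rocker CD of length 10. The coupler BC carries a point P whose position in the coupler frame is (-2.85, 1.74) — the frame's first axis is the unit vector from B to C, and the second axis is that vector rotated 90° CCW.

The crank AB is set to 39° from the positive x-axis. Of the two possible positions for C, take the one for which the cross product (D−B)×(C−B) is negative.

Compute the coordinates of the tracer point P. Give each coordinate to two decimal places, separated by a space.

1.44 3.90

A=(0,0), D=(9.00,0)
B = A + 1.00·(cos39°, sin39°) = (0.7771, 0.6293)
|BD| = 8.2469
circle(B,10.00) ∩ circle(D,10.00): a=4.1235, h=9.1103
  candidates: C₊=(5.5838,9.3984) cross=75.132; C₋=(4.1934,-8.7691) cross=-75.132
  mode - wants cross < 0 → take C=(4.1934,-8.7691) (cross=-75.132)
ex = (C−B)/|BC| = (0.3416,-0.9398); ey = (0.9398,0.3416)
P = B + -2.85·ex + 1.74·ey = (1.4388,3.9023)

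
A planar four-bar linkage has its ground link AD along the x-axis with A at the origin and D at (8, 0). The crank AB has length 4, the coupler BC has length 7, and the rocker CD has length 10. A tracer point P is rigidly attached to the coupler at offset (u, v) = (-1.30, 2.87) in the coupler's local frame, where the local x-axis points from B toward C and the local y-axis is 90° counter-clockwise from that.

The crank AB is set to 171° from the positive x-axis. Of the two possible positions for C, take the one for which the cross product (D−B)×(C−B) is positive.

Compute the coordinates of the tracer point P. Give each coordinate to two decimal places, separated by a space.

-7.03 1.28

A=(0,0), D=(8.00,0)
B = A + 4.00·(cos171°, sin171°) = (-3.9508, 0.6257)
|BD| = 11.9671
circle(B,7.00) ∩ circle(D,10.00): a=3.8527, h=5.8444
  candidates: C₊=(0.2023,6.2606) cross=69.940; C₋=(-0.4089,-5.4121) cross=-69.940
  mode + wants cross > 0 → take C=(0.2023,6.2606) (cross=69.940)
ex = (C−B)/|BC| = (0.5933,0.8050); ey = (-0.8050,0.5933)
P = B + -1.30·ex + 2.87·ey = (-7.0323,1.2820)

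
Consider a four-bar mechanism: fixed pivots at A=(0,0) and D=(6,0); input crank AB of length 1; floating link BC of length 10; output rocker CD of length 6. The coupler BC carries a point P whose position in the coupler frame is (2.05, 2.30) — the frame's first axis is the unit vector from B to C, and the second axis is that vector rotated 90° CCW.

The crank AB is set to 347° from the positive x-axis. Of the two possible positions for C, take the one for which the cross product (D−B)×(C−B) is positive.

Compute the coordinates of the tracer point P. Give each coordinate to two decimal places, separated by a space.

1.60 2.79

A=(0,0), D=(6.00,0)
B = A + 1.00·(cos347°, sin347°) = (0.9744, -0.2250)
|BD| = 5.0307
circle(B,10.00) ∩ circle(D,6.00): a=8.8763, h=4.6055
  candidates: C₊=(9.6359,4.7729) cross=23.169; C₋=(10.0478,-4.4290) cross=-23.169
  mode + wants cross > 0 → take C=(9.6359,4.7729) (cross=23.169)
ex = (C−B)/|BC| = (0.8662,0.4998); ey = (-0.4998,0.8662)
P = B + 2.05·ex + 2.30·ey = (1.6005,2.7918)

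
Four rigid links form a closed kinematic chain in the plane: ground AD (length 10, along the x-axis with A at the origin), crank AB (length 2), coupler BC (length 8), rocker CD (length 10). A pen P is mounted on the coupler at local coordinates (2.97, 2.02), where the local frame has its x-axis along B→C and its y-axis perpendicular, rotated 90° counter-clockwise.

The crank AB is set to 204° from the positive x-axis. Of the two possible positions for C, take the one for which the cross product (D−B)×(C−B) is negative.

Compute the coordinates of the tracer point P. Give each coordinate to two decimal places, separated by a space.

A=(0,0), D=(10.00,0)
B = A + 2.00·(cos204°, sin204°) = (-1.8271, -0.8135)
|BD| = 11.8550
circle(B,8.00) ∩ circle(D,10.00): a=4.4092, h=6.6753
  candidates: C₊=(2.1136,6.1486) cross=79.136; C₋=(3.0297,-7.1705) cross=-79.136
  mode - wants cross < 0 → take C=(3.0297,-7.1705) (cross=-79.136)
ex = (C−B)/|BC| = (0.6071,-0.7946); ey = (0.7946,0.6071)
P = B + 2.97·ex + 2.02·ey = (1.5811,-1.9472)

1.58 -1.95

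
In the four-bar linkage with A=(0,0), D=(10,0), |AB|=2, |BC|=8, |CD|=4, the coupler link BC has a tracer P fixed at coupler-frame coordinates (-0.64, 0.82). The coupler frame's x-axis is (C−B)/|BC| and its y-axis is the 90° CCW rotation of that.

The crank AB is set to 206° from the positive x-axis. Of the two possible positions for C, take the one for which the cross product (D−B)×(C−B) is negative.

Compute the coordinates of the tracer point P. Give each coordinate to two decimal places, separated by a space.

A=(0,0), D=(10.00,0)
B = A + 2.00·(cos206°, sin206°) = (-1.7976, -0.8767)
|BD| = 11.8301
circle(B,8.00) ∩ circle(D,4.00): a=7.9438, h=0.9468
  candidates: C₊=(6.0542,0.6561) cross=11.200; C₋=(6.1945,-1.2322) cross=-11.200
  mode - wants cross < 0 → take C=(6.1945,-1.2322) (cross=-11.200)
ex = (C−B)/|BC| = (0.9990,-0.0444); ey = (0.0444,0.9990)
P = B + -0.64·ex + 0.82·ey = (-2.4005,-0.0291)

-2.40 -0.03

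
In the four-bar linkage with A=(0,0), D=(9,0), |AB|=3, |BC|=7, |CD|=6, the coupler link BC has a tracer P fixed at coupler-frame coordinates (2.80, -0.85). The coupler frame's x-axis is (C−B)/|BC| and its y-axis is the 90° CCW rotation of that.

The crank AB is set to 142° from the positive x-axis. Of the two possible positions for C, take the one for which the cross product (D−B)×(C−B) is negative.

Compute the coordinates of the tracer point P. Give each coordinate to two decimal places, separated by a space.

-0.54 -0.44

A=(0,0), D=(9.00,0)
B = A + 3.00·(cos142°, sin142°) = (-2.3640, 1.8470)
|BD| = 11.5131
circle(B,7.00) ∩ circle(D,6.00): a=6.3211, h=3.0072
  candidates: C₊=(4.3577,3.8012) cross=34.622; C₋=(3.3928,-2.1353) cross=-34.622
  mode - wants cross < 0 → take C=(3.3928,-2.1353) (cross=-34.622)
ex = (C−B)/|BC| = (0.8224,-0.5689); ey = (0.5689,0.8224)
P = B + 2.80·ex + -0.85·ey = (-0.5449,-0.4450)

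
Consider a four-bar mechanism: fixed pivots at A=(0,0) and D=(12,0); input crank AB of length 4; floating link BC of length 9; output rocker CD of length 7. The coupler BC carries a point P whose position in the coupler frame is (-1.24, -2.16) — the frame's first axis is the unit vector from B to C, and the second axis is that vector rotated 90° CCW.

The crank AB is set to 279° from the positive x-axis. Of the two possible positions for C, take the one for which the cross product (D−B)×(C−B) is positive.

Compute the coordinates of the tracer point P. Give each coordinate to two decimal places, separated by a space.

A=(0,0), D=(12.00,0)
B = A + 4.00·(cos279°, sin279°) = (0.6257, -3.9508)
|BD| = 12.0409
circle(B,9.00) ∩ circle(D,7.00): a=7.3492, h=5.1951
  candidates: C₊=(5.8635,3.3681) cross=62.553; C₋=(9.2727,-6.4468) cross=-62.553
  mode + wants cross > 0 → take C=(5.8635,3.3681) (cross=62.553)
ex = (C−B)/|BC| = (0.5820,0.8132); ey = (-0.8132,0.5820)
P = B + -1.24·ex + -2.16·ey = (1.6606,-6.2162)

1.66 -6.22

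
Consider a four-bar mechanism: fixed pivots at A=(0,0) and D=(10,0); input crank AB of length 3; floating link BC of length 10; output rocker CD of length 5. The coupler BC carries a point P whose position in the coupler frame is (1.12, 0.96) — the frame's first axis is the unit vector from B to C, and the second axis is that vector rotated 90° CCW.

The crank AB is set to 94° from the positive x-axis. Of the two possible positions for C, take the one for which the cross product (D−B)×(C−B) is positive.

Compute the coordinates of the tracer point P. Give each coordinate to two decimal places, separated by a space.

A=(0,0), D=(10.00,0)
B = A + 3.00·(cos94°, sin94°) = (-0.2093, 2.9927)
|BD| = 10.6389
circle(B,10.00) ∩ circle(D,5.00): a=8.8442, h=4.6668
  candidates: C₊=(9.5906,4.9832) cross=49.650; C₋=(6.9651,-3.9736) cross=-49.650
  mode + wants cross > 0 → take C=(9.5906,4.9832) (cross=49.650)
ex = (C−B)/|BC| = (0.9800,0.1991); ey = (-0.1991,0.9800)
P = B + 1.12·ex + 0.96·ey = (0.6972,4.1564)

0.70 4.16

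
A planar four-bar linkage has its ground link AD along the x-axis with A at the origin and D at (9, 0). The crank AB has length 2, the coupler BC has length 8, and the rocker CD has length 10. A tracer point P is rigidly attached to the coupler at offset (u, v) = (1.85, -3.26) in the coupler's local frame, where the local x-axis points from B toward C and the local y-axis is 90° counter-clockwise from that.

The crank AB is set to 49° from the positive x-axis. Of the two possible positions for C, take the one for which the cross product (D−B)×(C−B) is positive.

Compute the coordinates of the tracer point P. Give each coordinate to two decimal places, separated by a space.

5.03 1.95

A=(0,0), D=(9.00,0)
B = A + 2.00·(cos49°, sin49°) = (1.3121, 1.5094)
|BD| = 7.8347
circle(B,8.00) ∩ circle(D,10.00): a=1.6198, h=7.8343
  candidates: C₊=(4.4110,8.8849) cross=61.379; C₋=(1.3923,-6.4902) cross=-61.379
  mode + wants cross > 0 → take C=(4.4110,8.8849) (cross=61.379)
ex = (C−B)/|BC| = (0.3874,0.9219); ey = (-0.9219,0.3874)
P = B + 1.85·ex + -3.26·ey = (5.0342,1.9522)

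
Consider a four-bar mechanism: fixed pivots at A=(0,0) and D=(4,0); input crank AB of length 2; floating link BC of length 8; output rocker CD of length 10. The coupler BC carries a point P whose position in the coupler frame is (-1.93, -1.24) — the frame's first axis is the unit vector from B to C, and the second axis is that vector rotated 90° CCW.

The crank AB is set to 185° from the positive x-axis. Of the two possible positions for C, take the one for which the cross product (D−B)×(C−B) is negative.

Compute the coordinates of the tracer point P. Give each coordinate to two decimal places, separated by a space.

-3.29 1.72

A=(0,0), D=(4.00,0)
B = A + 2.00·(cos185°, sin185°) = (-1.9924, -0.1743)
|BD| = 5.9949
circle(B,8.00) ∩ circle(D,10.00): a=-0.0051, h=8.0000
  candidates: C₊=(-2.2301,7.8222) cross=47.959; C₋=(-1.7649,-8.1711) cross=-47.959
  mode - wants cross < 0 → take C=(-1.7649,-8.1711) (cross=-47.959)
ex = (C−B)/|BC| = (0.0284,-0.9996); ey = (0.9996,0.0284)
P = B + -1.93·ex + -1.24·ey = (-3.2868,1.7196)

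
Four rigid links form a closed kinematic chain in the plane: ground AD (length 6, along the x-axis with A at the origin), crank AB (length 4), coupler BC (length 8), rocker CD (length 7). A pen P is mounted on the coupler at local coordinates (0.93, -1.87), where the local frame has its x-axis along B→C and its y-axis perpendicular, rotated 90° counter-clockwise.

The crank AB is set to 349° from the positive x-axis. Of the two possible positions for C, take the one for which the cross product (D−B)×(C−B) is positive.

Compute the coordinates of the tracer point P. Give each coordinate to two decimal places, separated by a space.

5.97 -0.31

A=(0,0), D=(6.00,0)
B = A + 4.00·(cos349°, sin349°) = (3.9265, -0.7632)
|BD| = 2.2095
circle(B,8.00) ∩ circle(D,7.00): a=4.4992, h=6.6149
  candidates: C₊=(5.8637,6.9987) cross=14.616; C₋=(10.4338,-5.4168) cross=-14.616
  mode + wants cross > 0 → take C=(5.8637,6.9987) (cross=14.616)
ex = (C−B)/|BC| = (0.2422,0.9702); ey = (-0.9702,0.2422)
P = B + 0.93·ex + -1.87·ey = (5.9661,-0.3137)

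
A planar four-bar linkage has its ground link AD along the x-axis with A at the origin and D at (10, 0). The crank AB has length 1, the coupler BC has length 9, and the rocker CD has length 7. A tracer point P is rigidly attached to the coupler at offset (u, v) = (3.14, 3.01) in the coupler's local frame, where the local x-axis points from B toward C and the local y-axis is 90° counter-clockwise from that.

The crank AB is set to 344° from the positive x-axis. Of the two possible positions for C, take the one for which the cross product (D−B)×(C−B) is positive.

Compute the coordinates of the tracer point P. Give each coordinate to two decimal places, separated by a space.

A=(0,0), D=(10.00,0)
B = A + 1.00·(cos344°, sin344°) = (0.9613, -0.2756)
|BD| = 9.0429
circle(B,9.00) ∩ circle(D,7.00): a=6.2908, h=6.4363
  candidates: C₊=(7.0530,6.3494) cross=58.203; C₋=(7.4453,-6.5172) cross=-58.203
  mode + wants cross > 0 → take C=(7.0530,6.3494) (cross=58.203)
ex = (C−B)/|BC| = (0.6769,0.7361); ey = (-0.7361,0.6769)
P = B + 3.14·ex + 3.01·ey = (0.8709,4.0731)

0.87 4.07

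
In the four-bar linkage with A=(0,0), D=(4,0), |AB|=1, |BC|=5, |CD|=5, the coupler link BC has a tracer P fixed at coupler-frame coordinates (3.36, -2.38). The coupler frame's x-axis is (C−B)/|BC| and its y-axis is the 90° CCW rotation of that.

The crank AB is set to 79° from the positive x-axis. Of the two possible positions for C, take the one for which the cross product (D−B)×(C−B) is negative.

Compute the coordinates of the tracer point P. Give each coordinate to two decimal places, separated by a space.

A=(0,0), D=(4.00,0)
B = A + 1.00·(cos79°, sin79°) = (0.1908, 0.9816)
|BD| = 3.9336
circle(B,5.00) ∩ circle(D,5.00): a=1.9668, h=4.5969
  candidates: C₊=(3.2425,4.9423) cross=18.083; C₋=(0.9483,-3.9607) cross=-18.083
  mode - wants cross < 0 → take C=(0.9483,-3.9607) (cross=-18.083)
ex = (C−B)/|BC| = (0.1515,-0.9885); ey = (0.9885,0.1515)
P = B + 3.36·ex + -2.38·ey = (-1.6527,-2.7001)

-1.65 -2.70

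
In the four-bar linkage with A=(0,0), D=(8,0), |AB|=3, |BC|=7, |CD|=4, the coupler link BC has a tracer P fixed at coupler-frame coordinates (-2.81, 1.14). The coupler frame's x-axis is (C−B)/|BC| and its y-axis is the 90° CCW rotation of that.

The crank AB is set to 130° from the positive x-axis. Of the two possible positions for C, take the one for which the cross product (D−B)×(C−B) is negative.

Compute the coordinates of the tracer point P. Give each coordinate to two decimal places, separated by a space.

-3.81 4.67

A=(0,0), D=(8.00,0)
B = A + 3.00·(cos130°, sin130°) = (-1.9284, 2.2981)
|BD| = 10.1909
circle(B,7.00) ∩ circle(D,4.00): a=6.7145, h=1.9787
  candidates: C₊=(5.0594,2.7116) cross=20.164; C₋=(4.1670,-1.1437) cross=-20.164
  mode - wants cross < 0 → take C=(4.1670,-1.1437) (cross=-20.164)
ex = (C−B)/|BC| = (0.8708,-0.4917); ey = (0.4917,0.8708)
P = B + -2.81·ex + 1.14·ey = (-3.8147,4.6725)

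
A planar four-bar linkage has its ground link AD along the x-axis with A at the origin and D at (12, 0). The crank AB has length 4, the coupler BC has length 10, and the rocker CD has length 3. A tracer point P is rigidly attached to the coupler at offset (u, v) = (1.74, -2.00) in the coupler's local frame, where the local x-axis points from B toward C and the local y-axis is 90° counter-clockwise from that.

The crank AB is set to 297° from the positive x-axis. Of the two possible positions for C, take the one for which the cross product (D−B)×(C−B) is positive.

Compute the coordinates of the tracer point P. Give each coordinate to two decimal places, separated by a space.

A=(0,0), D=(12.00,0)
B = A + 4.00·(cos297°, sin297°) = (1.8160, -3.5640)
|BD| = 10.7897
circle(B,10.00) ∩ circle(D,3.00): a=9.6118, h=2.7591
  candidates: C₊=(9.9769,2.2152) cross=29.770; C₋=(11.7997,-2.9933) cross=-29.770
  mode + wants cross > 0 → take C=(9.9769,2.2152) (cross=29.770)
ex = (C−B)/|BC| = (0.8161,0.5779); ey = (-0.5779,0.8161)
P = B + 1.74·ex + -2.00·ey = (4.3918,-4.1906)

4.39 -4.19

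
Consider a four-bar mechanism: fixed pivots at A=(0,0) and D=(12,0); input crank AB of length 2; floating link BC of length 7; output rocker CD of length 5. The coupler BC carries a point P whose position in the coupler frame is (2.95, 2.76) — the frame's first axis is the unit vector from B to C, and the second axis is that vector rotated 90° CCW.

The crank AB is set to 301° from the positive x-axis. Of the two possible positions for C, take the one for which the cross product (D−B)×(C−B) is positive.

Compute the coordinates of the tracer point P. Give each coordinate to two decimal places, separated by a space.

2.37 2.10

A=(0,0), D=(12.00,0)
B = A + 2.00·(cos301°, sin301°) = (1.0301, -1.7143)
|BD| = 11.1031
circle(B,7.00) ∩ circle(D,5.00): a=6.6323, h=2.2388
  candidates: C₊=(7.2372,1.5217) cross=24.858; C₋=(7.9285,-2.9023) cross=-24.858
  mode + wants cross > 0 → take C=(7.2372,1.5217) (cross=24.858)
ex = (C−B)/|BC| = (0.8867,0.4623); ey = (-0.4623,0.8867)
P = B + 2.95·ex + 2.76·ey = (2.3700,2.0968)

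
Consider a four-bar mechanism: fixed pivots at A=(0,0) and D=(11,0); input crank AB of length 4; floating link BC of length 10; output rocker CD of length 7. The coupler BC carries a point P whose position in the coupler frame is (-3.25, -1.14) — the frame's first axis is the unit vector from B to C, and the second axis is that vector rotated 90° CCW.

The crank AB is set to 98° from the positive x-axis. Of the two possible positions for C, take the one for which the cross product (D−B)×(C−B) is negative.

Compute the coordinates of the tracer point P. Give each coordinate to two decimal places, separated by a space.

A=(0,0), D=(11.00,0)
B = A + 4.00·(cos98°, sin98°) = (-0.5567, 3.9611)
|BD| = 12.2167
circle(B,10.00) ∩ circle(D,7.00): a=8.1956, h=5.7299
  candidates: C₊=(9.0540,6.7241) cross=70.000; C₋=(5.3384,-4.1166) cross=-70.000
  mode - wants cross < 0 → take C=(5.3384,-4.1166) (cross=-70.000)
ex = (C−B)/|BC| = (0.5895,-0.8078); ey = (0.8078,0.5895)
P = B + -3.25·ex + -1.14·ey = (-3.3934,5.9143)

-3.39 5.91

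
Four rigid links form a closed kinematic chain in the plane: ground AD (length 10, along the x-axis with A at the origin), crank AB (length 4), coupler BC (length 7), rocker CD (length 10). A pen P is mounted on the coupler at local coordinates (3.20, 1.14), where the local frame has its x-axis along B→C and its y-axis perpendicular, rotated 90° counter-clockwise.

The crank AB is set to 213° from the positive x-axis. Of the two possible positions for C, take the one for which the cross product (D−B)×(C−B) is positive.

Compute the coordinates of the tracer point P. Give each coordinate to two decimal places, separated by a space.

-2.46 1.10

A=(0,0), D=(10.00,0)
B = A + 4.00·(cos213°, sin213°) = (-3.3547, -2.1786)
|BD| = 13.5312
circle(B,7.00) ∩ circle(D,10.00): a=4.8811, h=5.0175
  candidates: C₊=(0.6549,3.5593) cross=67.893; C₋=(2.2705,-6.3447) cross=-67.893
  mode + wants cross > 0 → take C=(0.6549,3.5593) (cross=67.893)
ex = (C−B)/|BC| = (0.5728,0.8197); ey = (-0.8197,0.5728)
P = B + 3.20·ex + 1.14·ey = (-2.4562,1.0975)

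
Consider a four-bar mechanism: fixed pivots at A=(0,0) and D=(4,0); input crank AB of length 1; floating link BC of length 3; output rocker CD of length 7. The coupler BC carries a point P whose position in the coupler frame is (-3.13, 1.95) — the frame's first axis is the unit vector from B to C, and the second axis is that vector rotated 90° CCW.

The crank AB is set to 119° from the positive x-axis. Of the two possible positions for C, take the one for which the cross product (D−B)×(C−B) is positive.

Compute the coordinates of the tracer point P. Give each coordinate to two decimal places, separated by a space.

-0.40 -2.81

A=(0,0), D=(4.00,0)
B = A + 1.00·(cos119°, sin119°) = (-0.4848, 0.8746)
|BD| = 4.5693
circle(B,3.00) ∩ circle(D,7.00): a=-2.0924, h=2.1499
  candidates: C₊=(-2.1270,3.3852) cross=9.823; C₋=(-2.9500,-0.8350) cross=-9.823
  mode + wants cross > 0 → take C=(-2.1270,3.3852) (cross=9.823)
ex = (C−B)/|BC| = (-0.5474,0.8369); ey = (-0.8369,-0.5474)
P = B + -3.13·ex + 1.95·ey = (-0.4034,-2.8122)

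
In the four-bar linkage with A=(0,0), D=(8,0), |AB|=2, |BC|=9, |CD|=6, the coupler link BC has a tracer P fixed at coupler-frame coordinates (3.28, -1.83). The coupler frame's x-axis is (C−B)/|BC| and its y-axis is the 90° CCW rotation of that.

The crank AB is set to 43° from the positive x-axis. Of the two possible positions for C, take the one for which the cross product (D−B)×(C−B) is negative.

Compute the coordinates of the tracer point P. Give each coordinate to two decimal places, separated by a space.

1.94 -2.36

A=(0,0), D=(8.00,0)
B = A + 2.00·(cos43°, sin43°) = (1.4627, 1.3640)
|BD| = 6.6781
circle(B,9.00) ∩ circle(D,6.00): a=6.7083, h=5.9999
  candidates: C₊=(9.2550,5.8673) cross=40.068; C₋=(6.8041,-5.8796) cross=-40.068
  mode - wants cross < 0 → take C=(6.8041,-5.8796) (cross=-40.068)
ex = (C−B)/|BC| = (0.5935,-0.8048); ey = (0.8048,0.5935)
P = B + 3.28·ex + -1.83·ey = (1.9365,-2.3620)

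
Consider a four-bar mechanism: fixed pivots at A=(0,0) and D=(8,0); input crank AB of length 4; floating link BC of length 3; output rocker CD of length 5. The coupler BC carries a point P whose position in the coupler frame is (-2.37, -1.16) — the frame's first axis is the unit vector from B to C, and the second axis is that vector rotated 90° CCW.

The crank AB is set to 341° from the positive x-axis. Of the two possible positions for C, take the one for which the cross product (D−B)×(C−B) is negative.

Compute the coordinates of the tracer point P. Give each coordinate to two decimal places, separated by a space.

A=(0,0), D=(8.00,0)
B = A + 4.00·(cos341°, sin341°) = (3.7821, -1.3023)
|BD| = 4.4144
circle(B,3.00) ∩ circle(D,5.00): a=0.3949, h=2.9739
  candidates: C₊=(3.2821,1.6558) cross=13.128; C₋=(5.0368,-4.0273) cross=-13.128
  mode - wants cross < 0 → take C=(5.0368,-4.0273) (cross=-13.128)
ex = (C−B)/|BC| = (0.4182,-0.9083); ey = (0.9083,0.4182)
P = B + -2.37·ex + -1.16·ey = (1.7372,0.3654)

1.74 0.37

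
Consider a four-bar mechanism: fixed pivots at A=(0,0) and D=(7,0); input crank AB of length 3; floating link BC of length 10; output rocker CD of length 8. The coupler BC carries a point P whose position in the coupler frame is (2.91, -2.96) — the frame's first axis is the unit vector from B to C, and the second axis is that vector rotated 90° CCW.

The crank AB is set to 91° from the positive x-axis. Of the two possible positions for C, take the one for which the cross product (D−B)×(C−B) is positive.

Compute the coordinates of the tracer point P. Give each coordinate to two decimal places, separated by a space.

3.92 1.81

A=(0,0), D=(7.00,0)
B = A + 3.00·(cos91°, sin91°) = (-0.0524, 2.9995)
|BD| = 7.6637
circle(B,10.00) ∩ circle(D,8.00): a=6.1806, h=7.8613
  candidates: C₊=(8.7120,7.8147) cross=60.247; C₋=(2.5583,-6.6537) cross=-60.247
  mode + wants cross > 0 → take C=(8.7120,7.8147) (cross=60.247)
ex = (C−B)/|BC| = (0.8764,0.4815); ey = (-0.4815,0.8764)
P = B + 2.91·ex + -2.96·ey = (3.9234,1.8065)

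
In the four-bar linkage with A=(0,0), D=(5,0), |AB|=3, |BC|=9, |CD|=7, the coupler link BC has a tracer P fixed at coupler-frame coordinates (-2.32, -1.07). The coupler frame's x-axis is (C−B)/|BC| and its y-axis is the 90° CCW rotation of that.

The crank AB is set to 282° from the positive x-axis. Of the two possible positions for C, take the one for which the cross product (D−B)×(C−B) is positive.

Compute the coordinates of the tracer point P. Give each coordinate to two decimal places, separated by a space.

1.48 -5.34

A=(0,0), D=(5.00,0)
B = A + 3.00·(cos282°, sin282°) = (0.6237, -2.9344)
|BD| = 5.2690
circle(B,9.00) ∩ circle(D,7.00): a=5.6711, h=6.9884
  candidates: C₊=(1.4419,6.0283) cross=36.822; C₋=(9.2260,-5.5804) cross=-36.822
  mode + wants cross > 0 → take C=(1.4419,6.0283) (cross=36.822)
ex = (C−B)/|BC| = (0.0909,0.9959); ey = (-0.9959,0.0909)
P = B + -2.32·ex + -1.07·ey = (1.4784,-5.3421)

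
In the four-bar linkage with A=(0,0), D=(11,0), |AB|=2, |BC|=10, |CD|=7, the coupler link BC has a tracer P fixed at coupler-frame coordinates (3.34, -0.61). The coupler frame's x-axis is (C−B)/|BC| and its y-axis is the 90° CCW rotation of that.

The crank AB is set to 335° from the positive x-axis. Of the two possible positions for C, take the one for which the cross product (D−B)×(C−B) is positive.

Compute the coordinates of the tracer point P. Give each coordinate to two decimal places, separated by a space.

4.51 1.22

A=(0,0), D=(11.00,0)
B = A + 2.00·(cos335°, sin335°) = (1.8126, -0.8452)
|BD| = 9.2262
circle(B,10.00) ∩ circle(D,7.00): a=7.3770, h=6.7513
  candidates: C₊=(8.5401,6.5535) cross=62.289; C₋=(9.7771,-6.8923) cross=-62.289
  mode + wants cross > 0 → take C=(8.5401,6.5535) (cross=62.289)
ex = (C−B)/|BC| = (0.6727,0.7399); ey = (-0.7399,0.6727)
P = B + 3.34·ex + -0.61·ey = (4.5109,1.2156)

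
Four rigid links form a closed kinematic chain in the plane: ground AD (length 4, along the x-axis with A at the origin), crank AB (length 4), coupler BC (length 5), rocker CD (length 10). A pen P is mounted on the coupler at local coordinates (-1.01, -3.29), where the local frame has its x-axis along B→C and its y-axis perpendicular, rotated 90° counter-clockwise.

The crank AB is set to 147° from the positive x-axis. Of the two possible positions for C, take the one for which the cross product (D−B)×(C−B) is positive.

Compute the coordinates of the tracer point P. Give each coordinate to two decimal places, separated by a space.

A=(0,0), D=(4.00,0)
B = A + 4.00·(cos147°, sin147°) = (-3.3547, 2.1786)
|BD| = 7.6706
circle(B,5.00) ∩ circle(D,10.00): a=-1.0535, h=4.8877
  candidates: C₊=(-2.9766,7.1642) cross=37.492; C₋=(-5.7530,-2.2087) cross=-37.492
  mode + wants cross > 0 → take C=(-2.9766,7.1642) (cross=37.492)
ex = (C−B)/|BC| = (0.0756,0.9971); ey = (-0.9971,0.0756)
P = B + -1.01·ex + -3.29·ey = (-0.1505,0.9227)

-0.15 0.92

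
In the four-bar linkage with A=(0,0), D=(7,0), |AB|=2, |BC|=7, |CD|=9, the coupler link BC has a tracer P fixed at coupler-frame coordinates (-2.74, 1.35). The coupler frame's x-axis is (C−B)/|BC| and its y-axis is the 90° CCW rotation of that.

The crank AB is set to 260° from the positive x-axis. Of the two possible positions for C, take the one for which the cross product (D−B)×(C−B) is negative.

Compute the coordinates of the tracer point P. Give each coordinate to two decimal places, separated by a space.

-0.50 1.08

A=(0,0), D=(7.00,0)
B = A + 2.00·(cos260°, sin260°) = (-0.3473, -1.9696)
|BD| = 7.6067
circle(B,7.00) ∩ circle(D,9.00): a=1.7000, h=6.7904
  candidates: C₊=(-0.4636,5.0294) cross=51.653; C₋=(3.0529,-8.0883) cross=-51.653
  mode - wants cross < 0 → take C=(3.0529,-8.0883) (cross=-51.653)
ex = (C−B)/|BC| = (0.4857,-0.8741); ey = (0.8741,0.4857)
P = B + -2.74·ex + 1.35·ey = (-0.4982,1.0812)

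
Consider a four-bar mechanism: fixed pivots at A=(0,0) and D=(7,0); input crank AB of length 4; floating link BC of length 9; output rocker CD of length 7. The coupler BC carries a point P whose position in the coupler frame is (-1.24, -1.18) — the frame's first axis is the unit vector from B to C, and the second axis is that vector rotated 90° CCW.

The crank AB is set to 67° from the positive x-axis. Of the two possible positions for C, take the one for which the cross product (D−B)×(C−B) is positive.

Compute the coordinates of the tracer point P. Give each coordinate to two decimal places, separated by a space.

A=(0,0), D=(7.00,0)
B = A + 4.00·(cos67°, sin67°) = (1.5629, 3.6820)
|BD| = 6.5665
circle(B,9.00) ∩ circle(D,7.00): a=5.7199, h=6.9486
  candidates: C₊=(10.1952,6.2282) cross=45.628; C₋=(2.4027,-5.2787) cross=-45.628
  mode + wants cross > 0 → take C=(10.1952,6.2282) (cross=45.628)
ex = (C−B)/|BC| = (0.9591,0.2829); ey = (-0.2829,0.9591)
P = B + -1.24·ex + -1.18·ey = (0.7074,2.1994)

0.71 2.20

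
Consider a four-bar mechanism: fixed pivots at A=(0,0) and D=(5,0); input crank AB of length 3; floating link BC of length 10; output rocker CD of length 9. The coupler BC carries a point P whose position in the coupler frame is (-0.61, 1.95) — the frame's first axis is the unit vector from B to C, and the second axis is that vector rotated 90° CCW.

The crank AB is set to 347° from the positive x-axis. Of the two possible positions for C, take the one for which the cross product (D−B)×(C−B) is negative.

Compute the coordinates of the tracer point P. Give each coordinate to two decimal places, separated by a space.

3.68 1.22

A=(0,0), D=(5.00,0)
B = A + 3.00·(cos347°, sin347°) = (2.9231, -0.6749)
|BD| = 2.1838
circle(B,10.00) ∩ circle(D,9.00): a=5.4421, h=8.3895
  candidates: C₊=(5.5063,8.9857) cross=18.321; C₋=(10.6915,-6.9719) cross=-18.321
  mode - wants cross < 0 → take C=(10.6915,-6.9719) (cross=-18.321)
ex = (C−B)/|BC| = (0.7768,-0.6297); ey = (0.6297,0.7768)
P = B + -0.61·ex + 1.95·ey = (3.6772,1.2241)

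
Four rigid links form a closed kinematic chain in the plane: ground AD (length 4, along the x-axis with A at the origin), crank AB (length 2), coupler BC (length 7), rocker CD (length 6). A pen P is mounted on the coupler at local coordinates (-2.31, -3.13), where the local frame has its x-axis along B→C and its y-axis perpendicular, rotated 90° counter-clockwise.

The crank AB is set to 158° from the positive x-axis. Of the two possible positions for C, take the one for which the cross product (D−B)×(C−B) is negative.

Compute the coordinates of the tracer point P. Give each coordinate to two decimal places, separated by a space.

-5.70 1.31

A=(0,0), D=(4.00,0)
B = A + 2.00·(cos158°, sin158°) = (-1.8544, 0.7492)
|BD| = 5.9021
circle(B,7.00) ∩ circle(D,6.00): a=4.0524, h=5.7077
  candidates: C₊=(2.8897,5.8964) cross=33.688; C₋=(1.4407,-5.4268) cross=-33.688
  mode - wants cross < 0 → take C=(1.4407,-5.4268) (cross=-33.688)
ex = (C−B)/|BC| = (0.4707,-0.8823); ey = (0.8823,0.4707)
P = B + -2.31·ex + -3.13·ey = (-5.7033,1.3139)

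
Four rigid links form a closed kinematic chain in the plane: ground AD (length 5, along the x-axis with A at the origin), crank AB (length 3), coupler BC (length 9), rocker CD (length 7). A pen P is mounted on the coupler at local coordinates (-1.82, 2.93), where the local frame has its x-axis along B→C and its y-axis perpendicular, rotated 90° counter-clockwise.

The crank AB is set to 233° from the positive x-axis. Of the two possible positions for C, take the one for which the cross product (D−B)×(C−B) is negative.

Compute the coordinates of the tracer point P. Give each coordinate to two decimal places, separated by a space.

-1.90 1.05

A=(0,0), D=(5.00,0)
B = A + 3.00·(cos233°, sin233°) = (-1.8054, -2.3959)
|BD| = 7.2149
circle(B,9.00) ∩ circle(D,7.00): a=5.8251, h=6.8606
  candidates: C₊=(1.4108,6.0098) cross=49.499; C₋=(5.9673,-6.9328) cross=-49.499
  mode - wants cross < 0 → take C=(5.9673,-6.9328) (cross=-49.499)
ex = (C−B)/|BC| = (0.8636,-0.5041); ey = (0.5041,0.8636)
P = B + -1.82·ex + 2.93·ey = (-1.9003,1.0520)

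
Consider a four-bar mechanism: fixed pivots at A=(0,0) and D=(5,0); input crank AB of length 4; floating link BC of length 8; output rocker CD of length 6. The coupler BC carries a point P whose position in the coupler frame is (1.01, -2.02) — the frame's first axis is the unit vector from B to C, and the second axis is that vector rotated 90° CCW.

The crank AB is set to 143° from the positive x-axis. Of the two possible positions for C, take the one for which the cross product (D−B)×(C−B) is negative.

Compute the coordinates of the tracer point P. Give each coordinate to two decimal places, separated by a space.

A=(0,0), D=(5.00,0)
B = A + 4.00·(cos143°, sin143°) = (-3.1945, 2.4073)
|BD| = 8.5408
circle(B,8.00) ∩ circle(D,6.00): a=5.9096, h=5.3923
  candidates: C₊=(3.9953,5.9153) cross=46.054; C₋=(0.9556,-4.4320) cross=-46.054
  mode - wants cross < 0 → take C=(0.9556,-4.4320) (cross=-46.054)
ex = (C−B)/|BC| = (0.5188,-0.8549); ey = (0.8549,0.5188)
P = B + 1.01·ex + -2.02·ey = (-4.3975,0.4959)

-4.40 0.50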